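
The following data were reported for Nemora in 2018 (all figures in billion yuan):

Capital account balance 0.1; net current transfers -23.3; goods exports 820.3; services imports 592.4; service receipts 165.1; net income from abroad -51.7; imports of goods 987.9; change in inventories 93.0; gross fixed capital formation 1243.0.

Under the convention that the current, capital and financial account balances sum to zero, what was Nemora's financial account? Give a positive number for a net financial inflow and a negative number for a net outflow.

669.8

Goods balance = 820.3 - 987.9 = -167.6
Services balance = 165.1 - 592.4 = -427.3
Trade balance (goods + services) = -167.6 + (-427.3) = -594.9
Net primary income = -51.7
Net secondary income = -23.3
Current account = -594.9 + (-51.7) + (-23.3) = -669.9
Financial account = -(-669.9 + 0.1) = 669.8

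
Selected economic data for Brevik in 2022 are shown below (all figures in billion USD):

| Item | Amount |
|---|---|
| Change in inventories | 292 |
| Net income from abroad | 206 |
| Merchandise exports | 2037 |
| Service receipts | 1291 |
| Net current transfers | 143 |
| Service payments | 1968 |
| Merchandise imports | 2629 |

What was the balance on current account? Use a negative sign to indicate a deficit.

Goods balance = 2037 - 2629 = -592
Services balance = 1291 - 1968 = -677
Trade balance (goods + services) = -592 + (-677) = -1269
Net primary income = 206
Net secondary income = 143
Current account = -1269 + 206 + 143 = -920

-920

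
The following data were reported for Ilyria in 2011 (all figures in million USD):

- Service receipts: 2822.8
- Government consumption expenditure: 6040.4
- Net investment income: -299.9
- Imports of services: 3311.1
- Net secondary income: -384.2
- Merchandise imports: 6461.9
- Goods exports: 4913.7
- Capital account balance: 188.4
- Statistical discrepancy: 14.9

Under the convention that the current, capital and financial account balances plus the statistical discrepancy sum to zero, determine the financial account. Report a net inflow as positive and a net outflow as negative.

Goods balance = 4913.7 - 6461.9 = -1548.2
Services balance = 2822.8 - 3311.1 = -488.3
Trade balance (goods + services) = -1548.2 + (-488.3) = -2036.5
Net primary income = -299.9
Net secondary income = -384.2
Current account = -2036.5 + (-299.9) + (-384.2) = -2720.6
Financial account = -(-2720.6 + 188.4 + 14.9) = 2517.3

2517.3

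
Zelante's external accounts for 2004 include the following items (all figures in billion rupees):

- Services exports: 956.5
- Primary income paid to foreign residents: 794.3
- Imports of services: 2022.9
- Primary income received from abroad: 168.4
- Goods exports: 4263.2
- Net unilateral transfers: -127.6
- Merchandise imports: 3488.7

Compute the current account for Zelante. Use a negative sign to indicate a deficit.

-1045.4

Goods balance = 4263.2 - 3488.7 = 774.5
Services balance = 956.5 - 2022.9 = -1066.4
Trade balance (goods + services) = 774.5 + (-1066.4) = -291.9
Net primary income = 168.4 - 794.3 = -625.9
Net secondary income = -127.6
Current account = -291.9 + (-625.9) + (-127.6) = -1045.4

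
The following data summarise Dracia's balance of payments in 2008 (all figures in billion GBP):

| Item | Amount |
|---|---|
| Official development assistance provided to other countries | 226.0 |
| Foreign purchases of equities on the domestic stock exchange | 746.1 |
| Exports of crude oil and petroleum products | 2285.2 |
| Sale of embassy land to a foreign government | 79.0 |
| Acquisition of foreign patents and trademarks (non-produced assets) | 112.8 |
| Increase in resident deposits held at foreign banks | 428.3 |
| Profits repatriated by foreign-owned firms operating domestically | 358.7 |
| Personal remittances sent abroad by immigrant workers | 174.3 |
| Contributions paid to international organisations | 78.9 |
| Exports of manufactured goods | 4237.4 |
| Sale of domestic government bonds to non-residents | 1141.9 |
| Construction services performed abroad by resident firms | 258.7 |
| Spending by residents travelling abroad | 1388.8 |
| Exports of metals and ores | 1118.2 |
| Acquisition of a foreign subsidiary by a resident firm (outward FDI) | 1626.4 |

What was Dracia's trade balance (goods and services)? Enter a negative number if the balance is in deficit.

Goods: 4237.4 + 2285.2 + 1118.2 = 7640.8
Services: 258.7 - 1388.8 = -1130.1
Trade balance = 7640.8 + (-1130.1) = 6510.7
(Excluded from the trade balance — secondary income: official development assistance provided to other countries 226.0, personal remittances sent abroad by immigrant workers 174.3, contributions paid to international organisations 78.9; financial account: foreign purchases of equities on the domestic stock exchange 746.1, increase in resident deposits held at foreign banks 428.3, sale of domestic government bonds to non-residents 1141.9, acquisition of a foreign subsidiary by a resident firm (outward FDI) 1626.4; capital account: sale of embassy land to a foreign government 79.0, acquisition of foreign patents and trademarks (non-produced assets) 112.8; primary income: profits repatriated by foreign-owned firms operating domestically 358.7.)

6510.7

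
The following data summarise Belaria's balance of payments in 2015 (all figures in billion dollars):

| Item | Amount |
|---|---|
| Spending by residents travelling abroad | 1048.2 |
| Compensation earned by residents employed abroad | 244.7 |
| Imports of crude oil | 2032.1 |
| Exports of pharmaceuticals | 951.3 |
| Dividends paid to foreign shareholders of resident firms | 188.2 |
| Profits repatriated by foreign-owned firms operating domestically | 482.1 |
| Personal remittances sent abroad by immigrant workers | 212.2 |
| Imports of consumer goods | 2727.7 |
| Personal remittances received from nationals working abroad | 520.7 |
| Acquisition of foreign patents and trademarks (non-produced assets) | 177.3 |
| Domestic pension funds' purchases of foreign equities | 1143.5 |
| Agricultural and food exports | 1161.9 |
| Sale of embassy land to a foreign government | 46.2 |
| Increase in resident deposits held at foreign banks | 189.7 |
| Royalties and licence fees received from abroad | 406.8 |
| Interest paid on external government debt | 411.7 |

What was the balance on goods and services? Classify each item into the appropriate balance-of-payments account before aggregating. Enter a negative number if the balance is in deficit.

-3288.0

Goods: 1161.9 - 2032.1 - 2727.7 + 951.3 = -2646.6
Services: 406.8 - 1048.2 = -641.4
Trade balance = -2646.6 + (-641.4) = -3288.0
(Excluded from the trade balance — primary income: compensation earned by residents employed abroad 244.7, dividends paid to foreign shareholders of resident firms 188.2, profits repatriated by foreign-owned firms operating domestically 482.1, interest paid on external government debt 411.7; secondary income: personal remittances sent abroad by immigrant workers 212.2, personal remittances received from nationals working abroad 520.7; capital account: acquisition of foreign patents and trademarks (non-produced assets) 177.3, sale of embassy land to a foreign government 46.2; financial account: domestic pension funds' purchases of foreign equities 1143.5, increase in resident deposits held at foreign banks 189.7.)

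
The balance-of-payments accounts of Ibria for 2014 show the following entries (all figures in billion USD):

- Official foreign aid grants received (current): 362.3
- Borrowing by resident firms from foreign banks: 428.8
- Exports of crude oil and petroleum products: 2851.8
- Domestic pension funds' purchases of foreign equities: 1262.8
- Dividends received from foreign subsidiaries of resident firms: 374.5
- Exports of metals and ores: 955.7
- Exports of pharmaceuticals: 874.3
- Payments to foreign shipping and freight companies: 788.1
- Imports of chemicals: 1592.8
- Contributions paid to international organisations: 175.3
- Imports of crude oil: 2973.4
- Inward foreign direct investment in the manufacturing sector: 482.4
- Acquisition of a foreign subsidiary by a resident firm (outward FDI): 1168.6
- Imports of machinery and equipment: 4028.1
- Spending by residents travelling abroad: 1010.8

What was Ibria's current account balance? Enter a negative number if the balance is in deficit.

Goods: -4028.1 - 1592.8 - 2973.4 + 874.3 + 955.7 + 2851.8 = -3912.5
Services: -788.1 - 1010.8 = -1798.9
Primary income: 374.5
Secondary income: -175.3 + 362.3 = 187.0
Current account = (-3912.5) + (-1798.9) + 374.5 + 187.0 = -5149.9
(Excluded from the current account — financial account: borrowing by resident firms from foreign banks 428.8, domestic pension funds' purchases of foreign equities 1262.8, inward foreign direct investment in the manufacturing sector 482.4, acquisition of a foreign subsidiary by a resident firm (outward FDI) 1168.6.)

-5149.9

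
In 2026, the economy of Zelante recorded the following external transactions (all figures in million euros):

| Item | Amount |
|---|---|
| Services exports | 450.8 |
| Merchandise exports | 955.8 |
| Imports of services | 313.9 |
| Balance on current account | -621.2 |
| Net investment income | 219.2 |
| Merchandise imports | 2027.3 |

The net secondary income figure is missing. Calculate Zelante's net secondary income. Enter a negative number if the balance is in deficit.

Current account = goods balance + services balance + net primary income + net secondary income
Sum of the known components = -715.4
Net secondary income = CA - (known components) = -621.2 - (-715.4) = 94.2

94.2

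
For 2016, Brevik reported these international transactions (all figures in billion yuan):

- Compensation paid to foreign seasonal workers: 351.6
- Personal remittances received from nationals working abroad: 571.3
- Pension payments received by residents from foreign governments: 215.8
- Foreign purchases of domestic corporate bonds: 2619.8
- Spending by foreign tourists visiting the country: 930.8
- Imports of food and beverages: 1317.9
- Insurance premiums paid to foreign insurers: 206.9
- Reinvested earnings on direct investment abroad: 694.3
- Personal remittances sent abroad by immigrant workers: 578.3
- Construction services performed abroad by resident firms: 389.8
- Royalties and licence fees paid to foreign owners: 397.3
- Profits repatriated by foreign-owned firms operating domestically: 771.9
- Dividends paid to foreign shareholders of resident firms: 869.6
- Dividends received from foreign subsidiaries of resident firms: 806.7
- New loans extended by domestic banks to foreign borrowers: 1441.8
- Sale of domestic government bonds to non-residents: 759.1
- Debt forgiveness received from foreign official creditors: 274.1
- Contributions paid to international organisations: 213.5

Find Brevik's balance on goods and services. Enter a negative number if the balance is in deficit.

Goods: -1317.9
Services: -397.3 - 206.9 + 930.8 + 389.8 = 716.4
Trade balance = -1317.9 + 716.4 = -601.5
(Excluded from the trade balance — primary income: compensation paid to foreign seasonal workers 351.6, reinvested earnings on direct investment abroad 694.3, profits repatriated by foreign-owned firms operating domestically 771.9, dividends paid to foreign shareholders of resident firms 869.6, dividends received from foreign subsidiaries of resident firms 806.7; secondary income: personal remittances received from nationals working abroad 571.3, pension payments received by residents from foreign governments 215.8, personal remittances sent abroad by immigrant workers 578.3, contributions paid to international organisations 213.5; financial account: foreign purchases of domestic corporate bonds 2619.8, new loans extended by domestic banks to foreign borrowers 1441.8, sale of domestic government bonds to non-residents 759.1; capital account: debt forgiveness received from foreign official creditors 274.1.)

-601.5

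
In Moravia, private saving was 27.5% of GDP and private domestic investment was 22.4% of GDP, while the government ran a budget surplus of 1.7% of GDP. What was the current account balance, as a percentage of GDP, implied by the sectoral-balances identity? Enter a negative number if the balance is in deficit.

By the sectoral-balances identity, CA = (S_private - I) + (T - G).
Private balance = 27.5 - 22.4 = 5.1
Government balance (T - G) = 1.7
CA = 5.1 + 1.7 = 6.8

6.8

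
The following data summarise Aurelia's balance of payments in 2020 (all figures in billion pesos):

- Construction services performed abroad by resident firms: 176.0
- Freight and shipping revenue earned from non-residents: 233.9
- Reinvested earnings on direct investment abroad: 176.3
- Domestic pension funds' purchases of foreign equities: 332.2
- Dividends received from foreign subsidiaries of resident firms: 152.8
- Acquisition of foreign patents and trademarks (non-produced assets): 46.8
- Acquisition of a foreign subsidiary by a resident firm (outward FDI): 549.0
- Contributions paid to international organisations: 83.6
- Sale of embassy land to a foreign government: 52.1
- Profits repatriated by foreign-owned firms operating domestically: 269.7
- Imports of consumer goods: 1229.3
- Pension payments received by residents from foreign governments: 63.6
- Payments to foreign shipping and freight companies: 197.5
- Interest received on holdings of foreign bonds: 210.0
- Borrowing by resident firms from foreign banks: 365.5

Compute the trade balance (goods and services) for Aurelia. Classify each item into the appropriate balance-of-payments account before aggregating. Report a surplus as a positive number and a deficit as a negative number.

-1016.9

Goods: -1229.3
Services: 176.0 - 197.5 + 233.9 = 212.4
Trade balance = -1229.3 + 212.4 = -1016.9
(Excluded from the trade balance — primary income: reinvested earnings on direct investment abroad 176.3, dividends received from foreign subsidiaries of resident firms 152.8, profits repatriated by foreign-owned firms operating domestically 269.7, interest received on holdings of foreign bonds 210.0; financial account: domestic pension funds' purchases of foreign equities 332.2, acquisition of a foreign subsidiary by a resident firm (outward FDI) 549.0, borrowing by resident firms from foreign banks 365.5; capital account: acquisition of foreign patents and trademarks (non-produced assets) 46.8, sale of embassy land to a foreign government 52.1; secondary income: contributions paid to international organisations 83.6, pension payments received by residents from foreign governments 63.6.)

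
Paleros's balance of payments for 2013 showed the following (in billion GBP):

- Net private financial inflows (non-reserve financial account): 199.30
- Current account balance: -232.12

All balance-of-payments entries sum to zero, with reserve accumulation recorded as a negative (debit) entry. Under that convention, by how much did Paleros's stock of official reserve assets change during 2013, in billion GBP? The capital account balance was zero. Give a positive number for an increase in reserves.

-32.82

Official reserve transactions balance = -((-232.12) + 199.30) = 32.82
An accumulation of reserves is recorded as a debit (negative entry), so the change in the stock of reserves is the negative of that balance.
Change in official reserves = -(32.82) = -32.82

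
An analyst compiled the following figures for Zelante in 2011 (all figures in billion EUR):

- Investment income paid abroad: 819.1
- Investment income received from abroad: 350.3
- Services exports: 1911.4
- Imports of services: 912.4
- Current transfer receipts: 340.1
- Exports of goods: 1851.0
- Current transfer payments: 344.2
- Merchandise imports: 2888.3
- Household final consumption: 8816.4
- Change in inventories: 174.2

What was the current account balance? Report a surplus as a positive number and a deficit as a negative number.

Goods balance = 1851.0 - 2888.3 = -1037.3
Services balance = 1911.4 - 912.4 = 999.0
Trade balance (goods + services) = -1037.3 + 999.0 = -38.3
Net primary income = 350.3 - 819.1 = -468.8
Net secondary income = 340.1 - 344.2 = -4.1
Current account = -38.3 + (-468.8) + (-4.1) = -511.2

-511.2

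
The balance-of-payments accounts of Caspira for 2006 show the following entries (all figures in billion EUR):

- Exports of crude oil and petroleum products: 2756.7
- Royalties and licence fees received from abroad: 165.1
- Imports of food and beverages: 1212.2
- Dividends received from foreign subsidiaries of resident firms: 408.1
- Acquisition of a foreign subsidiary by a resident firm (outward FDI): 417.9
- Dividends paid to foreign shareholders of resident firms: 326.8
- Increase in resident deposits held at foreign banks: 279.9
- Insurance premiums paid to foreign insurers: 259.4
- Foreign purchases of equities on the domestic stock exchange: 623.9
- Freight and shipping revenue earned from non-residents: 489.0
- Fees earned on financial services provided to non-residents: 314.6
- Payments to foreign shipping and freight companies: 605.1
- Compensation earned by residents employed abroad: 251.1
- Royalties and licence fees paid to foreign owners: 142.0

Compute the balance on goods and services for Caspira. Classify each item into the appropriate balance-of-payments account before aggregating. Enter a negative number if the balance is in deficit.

Goods: 2756.7 - 1212.2 = 1544.5
Services: 314.6 - 605.1 + 165.1 + 489.0 - 142.0 - 259.4 = -37.8
Trade balance = 1544.5 + (-37.8) = 1506.7
(Excluded from the trade balance — primary income: dividends received from foreign subsidiaries of resident firms 408.1, dividends paid to foreign shareholders of resident firms 326.8, compensation earned by residents employed abroad 251.1; financial account: acquisition of a foreign subsidiary by a resident firm (outward FDI) 417.9, increase in resident deposits held at foreign banks 279.9, foreign purchases of equities on the domestic stock exchange 623.9.)

1506.7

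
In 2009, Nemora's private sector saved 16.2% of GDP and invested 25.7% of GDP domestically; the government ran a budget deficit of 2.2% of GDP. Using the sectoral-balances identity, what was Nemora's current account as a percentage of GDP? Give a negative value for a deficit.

By the sectoral-balances identity, CA = (S_private - I) + (T - G).
Private balance = 16.2 - 25.7 = -9.5
Government balance (T - G) = -2.2
CA = -9.5 + (-2.2) = -11.7

-11.7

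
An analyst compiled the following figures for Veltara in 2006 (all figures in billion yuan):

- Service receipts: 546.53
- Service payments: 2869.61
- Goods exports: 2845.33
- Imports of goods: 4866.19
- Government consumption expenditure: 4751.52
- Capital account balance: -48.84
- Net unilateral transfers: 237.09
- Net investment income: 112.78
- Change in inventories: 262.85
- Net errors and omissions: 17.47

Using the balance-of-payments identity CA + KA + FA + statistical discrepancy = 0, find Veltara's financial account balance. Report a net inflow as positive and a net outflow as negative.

4025.44

Goods balance = 2845.33 - 4866.19 = -2020.86
Services balance = 546.53 - 2869.61 = -2323.08
Trade balance (goods + services) = -2020.86 + (-2323.08) = -4343.94
Net primary income = 112.78
Net secondary income = 237.09
Current account = -4343.94 + 112.78 + 237.09 = -3994.07
Financial account = -(-3994.07 + (-48.84) + 17.47) = 4025.44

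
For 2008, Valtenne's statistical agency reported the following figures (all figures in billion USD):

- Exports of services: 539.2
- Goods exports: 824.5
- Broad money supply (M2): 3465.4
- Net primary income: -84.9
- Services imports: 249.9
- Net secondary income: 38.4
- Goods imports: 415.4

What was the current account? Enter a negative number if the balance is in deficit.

651.9

Goods balance = 824.5 - 415.4 = 409.1
Services balance = 539.2 - 249.9 = 289.3
Trade balance (goods + services) = 409.1 + 289.3 = 698.4
Net primary income = -84.9
Net secondary income = 38.4
Current account = 698.4 + (-84.9) + 38.4 = 651.9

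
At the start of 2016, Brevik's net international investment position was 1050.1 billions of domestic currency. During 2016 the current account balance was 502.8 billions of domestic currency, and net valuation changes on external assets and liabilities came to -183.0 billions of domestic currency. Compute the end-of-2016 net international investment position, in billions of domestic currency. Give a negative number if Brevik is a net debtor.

Change in NIIP = current account + net valuation change = 502.8 + (-183.0) = 319.8
End-of-year NIIP = 1050.1 + 319.8 = 1369.9

1369.9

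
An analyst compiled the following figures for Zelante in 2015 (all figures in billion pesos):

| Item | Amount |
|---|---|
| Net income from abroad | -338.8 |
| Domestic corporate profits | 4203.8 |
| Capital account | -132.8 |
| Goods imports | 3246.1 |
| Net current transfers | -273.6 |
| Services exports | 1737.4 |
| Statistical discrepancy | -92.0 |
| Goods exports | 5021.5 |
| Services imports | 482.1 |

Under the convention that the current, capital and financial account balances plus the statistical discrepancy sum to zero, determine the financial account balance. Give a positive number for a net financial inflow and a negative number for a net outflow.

-2193.5

Goods balance = 5021.5 - 3246.1 = 1775.4
Services balance = 1737.4 - 482.1 = 1255.3
Trade balance (goods + services) = 1775.4 + 1255.3 = 3030.7
Net primary income = -338.8
Net secondary income = -273.6
Current account = 3030.7 + (-338.8) + (-273.6) = 2418.3
Financial account = -(2418.3 + (-132.8) + (-92.0)) = -2193.5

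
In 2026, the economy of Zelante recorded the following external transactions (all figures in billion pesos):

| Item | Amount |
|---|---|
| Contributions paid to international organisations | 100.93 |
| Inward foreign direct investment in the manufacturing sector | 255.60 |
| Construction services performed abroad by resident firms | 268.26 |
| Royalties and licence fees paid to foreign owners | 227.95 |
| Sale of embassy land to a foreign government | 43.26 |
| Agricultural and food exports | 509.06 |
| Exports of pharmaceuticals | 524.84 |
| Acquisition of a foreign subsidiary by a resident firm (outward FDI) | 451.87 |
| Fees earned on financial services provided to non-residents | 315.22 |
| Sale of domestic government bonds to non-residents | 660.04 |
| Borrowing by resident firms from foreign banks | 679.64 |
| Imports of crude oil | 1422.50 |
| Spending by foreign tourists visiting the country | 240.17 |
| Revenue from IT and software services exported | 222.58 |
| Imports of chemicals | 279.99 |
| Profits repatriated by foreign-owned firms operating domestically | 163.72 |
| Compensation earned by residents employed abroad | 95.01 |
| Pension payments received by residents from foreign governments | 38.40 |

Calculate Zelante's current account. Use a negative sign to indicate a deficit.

18.45

Goods: 509.06 + 524.84 - 1422.50 - 279.99 = -668.59
Services: 315.22 + 268.26 - 227.95 + 222.58 + 240.17 = 818.28
Primary income: -163.72 + 95.01 = -68.71
Secondary income: -100.93 + 38.40 = -62.53
Current account = (-668.59) + 818.28 + (-68.71) + (-62.53) = 18.45
(Excluded from the current account — financial account: inward foreign direct investment in the manufacturing sector 255.60, acquisition of a foreign subsidiary by a resident firm (outward FDI) 451.87, sale of domestic government bonds to non-residents 660.04, borrowing by resident firms from foreign banks 679.64; capital account: sale of embassy land to a foreign government 43.26.)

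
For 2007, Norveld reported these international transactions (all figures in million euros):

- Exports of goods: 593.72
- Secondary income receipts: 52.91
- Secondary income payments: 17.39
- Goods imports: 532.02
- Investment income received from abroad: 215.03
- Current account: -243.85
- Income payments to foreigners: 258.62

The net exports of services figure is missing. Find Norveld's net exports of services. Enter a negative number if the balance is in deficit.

Current account = goods balance + services balance + net primary income + net secondary income
Sum of the known components = 53.63
Net exports of services = CA - (known components) = -243.85 - 53.63 = -297.48

-297.48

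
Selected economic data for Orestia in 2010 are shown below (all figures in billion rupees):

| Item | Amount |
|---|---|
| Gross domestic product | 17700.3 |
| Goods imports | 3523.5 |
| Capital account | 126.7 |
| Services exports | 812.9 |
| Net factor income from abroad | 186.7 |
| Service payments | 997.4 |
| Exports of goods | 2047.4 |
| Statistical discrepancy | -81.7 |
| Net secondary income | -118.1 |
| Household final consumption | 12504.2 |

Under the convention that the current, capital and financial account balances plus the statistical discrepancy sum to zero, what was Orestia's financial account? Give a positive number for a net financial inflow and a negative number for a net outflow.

1547.0

Goods balance = 2047.4 - 3523.5 = -1476.1
Services balance = 812.9 - 997.4 = -184.5
Trade balance (goods + services) = -1476.1 + (-184.5) = -1660.6
Net primary income = 186.7
Net secondary income = -118.1
Current account = -1660.6 + 186.7 + (-118.1) = -1592.0
Financial account = -(-1592.0 + 126.7 + (-81.7)) = 1547.0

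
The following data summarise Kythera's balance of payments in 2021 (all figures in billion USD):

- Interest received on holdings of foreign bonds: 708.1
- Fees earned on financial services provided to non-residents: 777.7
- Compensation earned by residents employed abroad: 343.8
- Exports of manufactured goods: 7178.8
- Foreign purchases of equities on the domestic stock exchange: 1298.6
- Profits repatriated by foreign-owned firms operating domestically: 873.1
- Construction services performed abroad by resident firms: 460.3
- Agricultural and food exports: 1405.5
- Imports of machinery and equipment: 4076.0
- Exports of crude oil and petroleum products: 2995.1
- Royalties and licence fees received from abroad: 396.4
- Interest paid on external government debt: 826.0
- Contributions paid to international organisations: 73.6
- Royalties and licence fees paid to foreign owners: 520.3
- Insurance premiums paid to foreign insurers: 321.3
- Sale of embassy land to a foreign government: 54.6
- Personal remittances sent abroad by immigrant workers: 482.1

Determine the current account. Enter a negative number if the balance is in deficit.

7093.3

Goods: 2995.1 + 1405.5 - 4076.0 + 7178.8 = 7503.4
Services: 460.3 - 520.3 - 321.3 + 777.7 + 396.4 = 792.8
Primary income: 343.8 - 873.1 - 826.0 + 708.1 = -647.2
Secondary income: -482.1 - 73.6 = -555.7
Current account = 7503.4 + 792.8 + (-647.2) + (-555.7) = 7093.3
(Excluded from the current account — financial account: foreign purchases of equities on the domestic stock exchange 1298.6; capital account: sale of embassy land to a foreign government 54.6.)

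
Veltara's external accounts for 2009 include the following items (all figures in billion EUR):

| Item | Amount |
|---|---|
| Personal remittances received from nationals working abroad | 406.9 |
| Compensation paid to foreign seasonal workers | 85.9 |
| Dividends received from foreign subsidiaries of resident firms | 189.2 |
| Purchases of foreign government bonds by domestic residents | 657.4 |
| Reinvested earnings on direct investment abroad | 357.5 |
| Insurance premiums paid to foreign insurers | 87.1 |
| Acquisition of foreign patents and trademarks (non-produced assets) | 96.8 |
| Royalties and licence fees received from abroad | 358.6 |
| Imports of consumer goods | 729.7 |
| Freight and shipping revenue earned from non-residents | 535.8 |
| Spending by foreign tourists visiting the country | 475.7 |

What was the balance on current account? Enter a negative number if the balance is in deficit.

Goods: -729.7
Services: 475.7 + 535.8 - 87.1 + 358.6 = 1283.0
Primary income: -85.9 + 189.2 + 357.5 = 460.8
Secondary income: 406.9
Current account = (-729.7) + 1283.0 + 460.8 + 406.9 = 1421.0
(Excluded from the current account — financial account: purchases of foreign government bonds by domestic residents 657.4; capital account: acquisition of foreign patents and trademarks (non-produced assets) 96.8.)

1421.0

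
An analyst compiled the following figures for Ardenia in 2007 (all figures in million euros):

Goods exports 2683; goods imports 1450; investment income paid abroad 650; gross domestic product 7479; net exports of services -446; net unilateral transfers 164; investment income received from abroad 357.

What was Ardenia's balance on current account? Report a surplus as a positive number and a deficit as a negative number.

Goods balance = 2683 - 1450 = 1233
Services balance = -446
Trade balance (goods + services) = 1233 + (-446) = 787
Net primary income = 357 - 650 = -293
Net secondary income = 164
Current account = 787 + (-293) + 164 = 658

658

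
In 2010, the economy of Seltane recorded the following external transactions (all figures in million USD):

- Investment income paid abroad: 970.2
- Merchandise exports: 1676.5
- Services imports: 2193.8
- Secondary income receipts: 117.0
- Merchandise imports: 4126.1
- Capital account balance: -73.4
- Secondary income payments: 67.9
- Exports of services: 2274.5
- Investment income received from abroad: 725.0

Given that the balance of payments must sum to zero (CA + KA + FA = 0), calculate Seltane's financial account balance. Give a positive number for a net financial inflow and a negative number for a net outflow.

Goods balance = 1676.5 - 4126.1 = -2449.6
Services balance = 2274.5 - 2193.8 = 80.7
Trade balance (goods + services) = -2449.6 + 80.7 = -2368.9
Net primary income = 725.0 - 970.2 = -245.2
Net secondary income = 117.0 - 67.9 = 49.1
Current account = -2368.9 + (-245.2) + 49.1 = -2565.0
Financial account = -(-2565.0 + (-73.4)) = 2638.4

2638.4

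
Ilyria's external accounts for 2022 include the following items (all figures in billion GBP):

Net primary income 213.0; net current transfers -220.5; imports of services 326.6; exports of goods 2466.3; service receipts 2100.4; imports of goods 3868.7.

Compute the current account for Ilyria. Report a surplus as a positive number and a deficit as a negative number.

Goods balance = 2466.3 - 3868.7 = -1402.4
Services balance = 2100.4 - 326.6 = 1773.8
Trade balance (goods + services) = -1402.4 + 1773.8 = 371.4
Net primary income = 213.0
Net secondary income = -220.5
Current account = 371.4 + 213.0 + (-220.5) = 363.9

363.9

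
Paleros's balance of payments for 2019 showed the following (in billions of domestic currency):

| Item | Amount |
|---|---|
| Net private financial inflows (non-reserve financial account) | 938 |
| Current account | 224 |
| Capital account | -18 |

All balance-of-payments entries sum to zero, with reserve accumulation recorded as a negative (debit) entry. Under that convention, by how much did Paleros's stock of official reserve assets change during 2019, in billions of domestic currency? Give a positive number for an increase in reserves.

Official reserve transactions balance = -(224 + (-18) + 938) = -1144
An accumulation of reserves is recorded as a debit (negative entry), so the change in the stock of reserves is the negative of that balance.
Change in official reserves = -(-1144) = 1144

1144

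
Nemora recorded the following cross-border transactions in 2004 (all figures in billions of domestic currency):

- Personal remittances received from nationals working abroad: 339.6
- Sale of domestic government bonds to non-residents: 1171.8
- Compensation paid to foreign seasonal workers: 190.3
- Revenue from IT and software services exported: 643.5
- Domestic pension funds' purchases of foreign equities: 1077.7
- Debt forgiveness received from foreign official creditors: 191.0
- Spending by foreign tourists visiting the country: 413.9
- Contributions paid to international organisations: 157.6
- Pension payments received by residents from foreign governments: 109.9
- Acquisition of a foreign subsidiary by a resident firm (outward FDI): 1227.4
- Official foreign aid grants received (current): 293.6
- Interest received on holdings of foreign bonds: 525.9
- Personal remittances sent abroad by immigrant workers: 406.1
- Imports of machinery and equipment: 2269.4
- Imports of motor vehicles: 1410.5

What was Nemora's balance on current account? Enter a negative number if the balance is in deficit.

-2107.5

Goods: -1410.5 - 2269.4 = -3679.9
Services: 643.5 + 413.9 = 1057.4
Primary income: -190.3 + 525.9 = 335.6
Secondary income: -406.1 + 339.6 + 293.6 - 157.6 + 109.9 = 179.4
Current account = (-3679.9) + 1057.4 + 335.6 + 179.4 = -2107.5
(Excluded from the current account — financial account: sale of domestic government bonds to non-residents 1171.8, domestic pension funds' purchases of foreign equities 1077.7, acquisition of a foreign subsidiary by a resident firm (outward FDI) 1227.4; capital account: debt forgiveness received from foreign official creditors 191.0.)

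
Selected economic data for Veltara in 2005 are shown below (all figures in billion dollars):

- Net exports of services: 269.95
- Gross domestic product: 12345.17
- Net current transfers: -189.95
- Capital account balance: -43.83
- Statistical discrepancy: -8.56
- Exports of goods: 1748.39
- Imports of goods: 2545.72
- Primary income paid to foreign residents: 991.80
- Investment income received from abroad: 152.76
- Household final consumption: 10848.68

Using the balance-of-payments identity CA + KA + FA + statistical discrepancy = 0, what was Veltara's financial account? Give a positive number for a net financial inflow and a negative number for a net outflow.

Goods balance = 1748.39 - 2545.72 = -797.33
Services balance = 269.95
Trade balance (goods + services) = -797.33 + 269.95 = -527.38
Net primary income = 152.76 - 991.80 = -839.04
Net secondary income = -189.95
Current account = -527.38 + (-839.04) + (-189.95) = -1556.37
Financial account = -(-1556.37 + (-43.83) + (-8.56)) = 1608.76

1608.76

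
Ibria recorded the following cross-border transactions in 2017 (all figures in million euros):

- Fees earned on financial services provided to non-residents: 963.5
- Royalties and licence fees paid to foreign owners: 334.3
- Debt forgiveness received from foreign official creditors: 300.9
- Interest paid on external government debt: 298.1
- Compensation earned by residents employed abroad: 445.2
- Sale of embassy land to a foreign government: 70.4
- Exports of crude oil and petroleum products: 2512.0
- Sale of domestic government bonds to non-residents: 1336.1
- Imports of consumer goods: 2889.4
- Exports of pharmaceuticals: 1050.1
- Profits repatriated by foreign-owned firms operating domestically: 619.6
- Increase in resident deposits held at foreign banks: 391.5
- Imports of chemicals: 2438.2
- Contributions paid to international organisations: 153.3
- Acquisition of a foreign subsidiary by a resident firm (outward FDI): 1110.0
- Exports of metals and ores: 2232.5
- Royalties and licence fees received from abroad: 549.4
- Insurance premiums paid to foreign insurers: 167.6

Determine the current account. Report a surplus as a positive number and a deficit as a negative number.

852.2

Goods: 1050.1 - 2438.2 - 2889.4 + 2232.5 + 2512.0 = 467.0
Services: -167.6 + 549.4 + 963.5 - 334.3 = 1011.0
Primary income: 445.2 - 619.6 - 298.1 = -472.5
Secondary income: -153.3
Current account = 467.0 + 1011.0 + (-472.5) + (-153.3) = 852.2
(Excluded from the current account — capital account: debt forgiveness received from foreign official creditors 300.9, sale of embassy land to a foreign government 70.4; financial account: sale of domestic government bonds to non-residents 1336.1, increase in resident deposits held at foreign banks 391.5, acquisition of a foreign subsidiary by a resident firm (outward FDI) 1110.0.)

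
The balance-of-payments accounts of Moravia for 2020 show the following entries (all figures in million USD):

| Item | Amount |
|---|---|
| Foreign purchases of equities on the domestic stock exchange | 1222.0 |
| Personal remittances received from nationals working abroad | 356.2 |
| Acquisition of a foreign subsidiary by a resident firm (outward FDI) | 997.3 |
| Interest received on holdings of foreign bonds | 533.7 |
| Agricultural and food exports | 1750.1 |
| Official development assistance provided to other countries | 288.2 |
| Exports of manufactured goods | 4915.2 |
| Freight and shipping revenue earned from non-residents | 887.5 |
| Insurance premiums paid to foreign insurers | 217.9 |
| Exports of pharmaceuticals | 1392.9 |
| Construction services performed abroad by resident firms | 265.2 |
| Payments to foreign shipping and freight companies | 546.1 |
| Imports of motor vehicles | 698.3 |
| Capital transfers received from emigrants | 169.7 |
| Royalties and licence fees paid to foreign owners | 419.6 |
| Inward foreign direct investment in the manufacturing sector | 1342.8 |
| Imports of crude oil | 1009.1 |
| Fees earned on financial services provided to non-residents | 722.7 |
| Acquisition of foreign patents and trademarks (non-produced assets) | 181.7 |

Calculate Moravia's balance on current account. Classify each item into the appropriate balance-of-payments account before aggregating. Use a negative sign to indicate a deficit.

7644.3

Goods: -698.3 + 1392.9 + 4915.2 - 1009.1 + 1750.1 = 6350.8
Services: 265.2 - 217.9 - 419.6 + 887.5 + 722.7 - 546.1 = 691.8
Primary income: 533.7
Secondary income: 356.2 - 288.2 = 68.0
Current account = 6350.8 + 691.8 + 533.7 + 68.0 = 7644.3
(Excluded from the current account — financial account: foreign purchases of equities on the domestic stock exchange 1222.0, acquisition of a foreign subsidiary by a resident firm (outward FDI) 997.3, inward foreign direct investment in the manufacturing sector 1342.8; capital account: capital transfers received from emigrants 169.7, acquisition of foreign patents and trademarks (non-produced assets) 181.7.)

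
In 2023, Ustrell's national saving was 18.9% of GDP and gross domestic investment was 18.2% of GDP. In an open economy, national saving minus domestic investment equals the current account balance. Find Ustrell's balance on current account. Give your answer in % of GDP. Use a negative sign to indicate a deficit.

0.7

CA = S - I = 18.9 - 18.2 = 0.7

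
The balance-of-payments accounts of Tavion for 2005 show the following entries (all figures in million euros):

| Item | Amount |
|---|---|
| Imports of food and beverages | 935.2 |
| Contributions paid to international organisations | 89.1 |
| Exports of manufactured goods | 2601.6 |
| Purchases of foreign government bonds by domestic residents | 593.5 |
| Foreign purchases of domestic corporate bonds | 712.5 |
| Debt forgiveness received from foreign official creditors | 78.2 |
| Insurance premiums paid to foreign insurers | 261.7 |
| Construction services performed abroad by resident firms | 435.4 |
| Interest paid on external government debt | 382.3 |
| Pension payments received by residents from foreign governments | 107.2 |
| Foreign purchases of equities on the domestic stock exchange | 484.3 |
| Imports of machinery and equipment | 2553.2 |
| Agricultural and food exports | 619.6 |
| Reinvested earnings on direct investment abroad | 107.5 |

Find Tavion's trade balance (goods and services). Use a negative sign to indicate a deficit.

Goods: 619.6 + 2601.6 - 935.2 - 2553.2 = -267.2
Services: -261.7 + 435.4 = 173.7
Trade balance = -267.2 + 173.7 = -93.5
(Excluded from the trade balance — secondary income: contributions paid to international organisations 89.1, pension payments received by residents from foreign governments 107.2; financial account: purchases of foreign government bonds by domestic residents 593.5, foreign purchases of domestic corporate bonds 712.5, foreign purchases of equities on the domestic stock exchange 484.3; capital account: debt forgiveness received from foreign official creditors 78.2; primary income: interest paid on external government debt 382.3, reinvested earnings on direct investment abroad 107.5.)

-93.5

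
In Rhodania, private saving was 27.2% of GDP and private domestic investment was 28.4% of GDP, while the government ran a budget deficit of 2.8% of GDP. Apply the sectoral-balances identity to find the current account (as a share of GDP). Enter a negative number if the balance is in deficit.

-4.0

By the sectoral-balances identity, CA = (S_private - I) + (T - G).
Private balance = 27.2 - 28.4 = -1.2
Government balance (T - G) = -2.8
CA = -1.2 + (-2.8) = -4.0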